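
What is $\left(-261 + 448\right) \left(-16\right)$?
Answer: $-2992$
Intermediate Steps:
$\left(-261 + 448\right) \left(-16\right) = 187 \left(-16\right) = -2992$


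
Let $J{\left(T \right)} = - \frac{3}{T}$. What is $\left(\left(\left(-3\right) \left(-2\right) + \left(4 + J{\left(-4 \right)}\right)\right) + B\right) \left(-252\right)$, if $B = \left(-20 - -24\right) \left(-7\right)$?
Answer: $4347$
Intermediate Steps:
$B = -28$ ($B = \left(-20 + 24\right) \left(-7\right) = 4 \left(-7\right) = -28$)
$\left(\left(\left(-3\right) \left(-2\right) + \left(4 + J{\left(-4 \right)}\right)\right) + B\right) \left(-252\right) = \left(\left(\left(-3\right) \left(-2\right) + \left(4 - \frac{3}{-4}\right)\right) - 28\right) \left(-252\right) = \left(\left(6 + \left(4 - - \frac{3}{4}\right)\right) - 28\right) \left(-252\right) = \left(\left(6 + \left(4 + \frac{3}{4}\right)\right) - 28\right) \left(-252\right) = \left(\left(6 + \frac{19}{4}\right) - 28\right) \left(-252\right) = \left(\frac{43}{4} - 28\right) \left(-252\right) = \left(- \frac{69}{4}\right) \left(-252\right) = 4347$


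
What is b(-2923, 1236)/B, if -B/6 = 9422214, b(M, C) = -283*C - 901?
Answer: 350689/56533284 ≈ 0.0062032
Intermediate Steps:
b(M, C) = -901 - 283*C
B = -56533284 (B = -6*9422214 = -56533284)
b(-2923, 1236)/B = (-901 - 283*1236)/(-56533284) = (-901 - 349788)*(-1/56533284) = -350689*(-1/56533284) = 350689/56533284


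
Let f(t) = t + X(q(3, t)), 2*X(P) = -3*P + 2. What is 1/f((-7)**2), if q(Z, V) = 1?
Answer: 2/97 ≈ 0.020619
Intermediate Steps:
X(P) = 1 - 3*P/2 (X(P) = (-3*P + 2)/2 = (2 - 3*P)/2 = 1 - 3*P/2)
f(t) = -1/2 + t (f(t) = t + (1 - 3/2*1) = t + (1 - 3/2) = t - 1/2 = -1/2 + t)
1/f((-7)**2) = 1/(-1/2 + (-7)**2) = 1/(-1/2 + 49) = 1/(97/2) = 2/97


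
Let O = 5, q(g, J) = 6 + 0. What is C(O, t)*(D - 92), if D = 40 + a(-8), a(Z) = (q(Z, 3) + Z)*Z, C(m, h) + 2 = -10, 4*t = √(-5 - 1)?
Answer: 432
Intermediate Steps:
q(g, J) = 6
t = I*√6/4 (t = √(-5 - 1)/4 = √(-6)/4 = (I*√6)/4 = I*√6/4 ≈ 0.61237*I)
C(m, h) = -12 (C(m, h) = -2 - 10 = -12)
a(Z) = Z*(6 + Z) (a(Z) = (6 + Z)*Z = Z*(6 + Z))
D = 56 (D = 40 - 8*(6 - 8) = 40 - 8*(-2) = 40 + 16 = 56)
C(O, t)*(D - 92) = -12*(56 - 92) = -12*(-36) = 432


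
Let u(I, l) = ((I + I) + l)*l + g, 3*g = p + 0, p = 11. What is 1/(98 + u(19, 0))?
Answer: 3/305 ≈ 0.0098361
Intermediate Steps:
g = 11/3 (g = (11 + 0)/3 = (⅓)*11 = 11/3 ≈ 3.6667)
u(I, l) = 11/3 + l*(l + 2*I) (u(I, l) = ((I + I) + l)*l + 11/3 = (2*I + l)*l + 11/3 = (l + 2*I)*l + 11/3 = l*(l + 2*I) + 11/3 = 11/3 + l*(l + 2*I))
1/(98 + u(19, 0)) = 1/(98 + (11/3 + 0² + 2*19*0)) = 1/(98 + (11/3 + 0 + 0)) = 1/(98 + 11/3) = 1/(305/3) = 3/305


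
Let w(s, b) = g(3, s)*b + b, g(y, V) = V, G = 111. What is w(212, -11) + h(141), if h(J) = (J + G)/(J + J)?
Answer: -110079/47 ≈ -2342.1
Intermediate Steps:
h(J) = (111 + J)/(2*J) (h(J) = (J + 111)/(J + J) = (111 + J)/((2*J)) = (111 + J)*(1/(2*J)) = (111 + J)/(2*J))
w(s, b) = b + b*s (w(s, b) = s*b + b = b*s + b = b + b*s)
w(212, -11) + h(141) = -11*(1 + 212) + (½)*(111 + 141)/141 = -11*213 + (½)*(1/141)*252 = -2343 + 42/47 = -110079/47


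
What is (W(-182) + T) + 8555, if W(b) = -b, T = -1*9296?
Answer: -559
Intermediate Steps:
T = -9296
(W(-182) + T) + 8555 = (-1*(-182) - 9296) + 8555 = (182 - 9296) + 8555 = -9114 + 8555 = -559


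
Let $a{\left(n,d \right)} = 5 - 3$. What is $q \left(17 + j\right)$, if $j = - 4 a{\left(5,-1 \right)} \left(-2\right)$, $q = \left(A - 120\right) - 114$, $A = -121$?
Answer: $-11715$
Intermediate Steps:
$a{\left(n,d \right)} = 2$
$q = -355$ ($q = \left(-121 - 120\right) - 114 = -241 - 114 = -355$)
$j = 16$ ($j = \left(-4\right) 2 \left(-2\right) = \left(-8\right) \left(-2\right) = 16$)
$q \left(17 + j\right) = - 355 \left(17 + 16\right) = \left(-355\right) 33 = -11715$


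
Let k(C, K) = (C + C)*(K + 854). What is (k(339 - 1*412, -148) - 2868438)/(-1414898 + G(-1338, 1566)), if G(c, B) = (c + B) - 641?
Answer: 2971514/1415311 ≈ 2.0995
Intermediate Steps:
k(C, K) = 2*C*(854 + K) (k(C, K) = (2*C)*(854 + K) = 2*C*(854 + K))
G(c, B) = -641 + B + c (G(c, B) = (B + c) - 641 = -641 + B + c)
(k(339 - 1*412, -148) - 2868438)/(-1414898 + G(-1338, 1566)) = (2*(339 - 1*412)*(854 - 148) - 2868438)/(-1414898 + (-641 + 1566 - 1338)) = (2*(339 - 412)*706 - 2868438)/(-1414898 - 413) = (2*(-73)*706 - 2868438)/(-1415311) = (-103076 - 2868438)*(-1/1415311) = -2971514*(-1/1415311) = 2971514/1415311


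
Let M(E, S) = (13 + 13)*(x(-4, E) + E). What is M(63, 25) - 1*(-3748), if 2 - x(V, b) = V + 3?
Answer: 5464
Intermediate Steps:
x(V, b) = -1 - V (x(V, b) = 2 - (V + 3) = 2 - (3 + V) = 2 + (-3 - V) = -1 - V)
M(E, S) = 78 + 26*E (M(E, S) = (13 + 13)*((-1 - 1*(-4)) + E) = 26*((-1 + 4) + E) = 26*(3 + E) = 78 + 26*E)
M(63, 25) - 1*(-3748) = (78 + 26*63) - 1*(-3748) = (78 + 1638) + 3748 = 1716 + 3748 = 5464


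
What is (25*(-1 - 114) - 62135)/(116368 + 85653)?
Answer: -65010/202021 ≈ -0.32180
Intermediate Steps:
(25*(-1 - 114) - 62135)/(116368 + 85653) = (25*(-115) - 62135)/202021 = (-2875 - 62135)*(1/202021) = -65010*1/202021 = -65010/202021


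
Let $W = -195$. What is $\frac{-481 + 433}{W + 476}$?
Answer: $- \frac{48}{281} \approx -0.17082$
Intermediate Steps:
$\frac{-481 + 433}{W + 476} = \frac{-481 + 433}{-195 + 476} = - \frac{48}{281}$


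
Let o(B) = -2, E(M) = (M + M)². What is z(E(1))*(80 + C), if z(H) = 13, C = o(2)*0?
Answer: 1040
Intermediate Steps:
E(M) = 4*M² (E(M) = (2*M)² = 4*M²)
C = 0 (C = -2*0 = 0)
z(E(1))*(80 + C) = 13*(80 + 0) = 13*80 = 1040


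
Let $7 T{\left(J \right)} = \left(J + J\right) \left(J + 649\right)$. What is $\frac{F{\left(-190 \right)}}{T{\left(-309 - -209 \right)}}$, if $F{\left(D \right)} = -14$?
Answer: $\frac{49}{54900} \approx 0.00089253$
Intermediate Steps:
$T{\left(J \right)} = \frac{2 J \left(649 + J\right)}{7}$ ($T{\left(J \right)} = \frac{\left(J + J\right) \left(J + 649\right)}{7} = \frac{2 J \left(649 + J\right)}{7}$)
$\frac{F{\left(-190 \right)}}{T{\left(-309 - -209 \right)}} = - \frac{14}{\frac{2}{7} \left(-309 - -209\right) \left(649 - 100\right)} = - \frac{14}{\frac{2}{7} \left(-309 + 209\right) \left(649 + \left(-309 + 209\right)\right)} = - \frac{14}{\frac{2}{7} \left(-100\right) \left(649 - 100\right)} = - \frac{14}{\frac{2}{7} \left(-100\right) 549} = - \frac{14}{- \frac{109800}{7}} = \left(-14\right) \left(- \frac{7}{109800}\right) = \frac{49}{54900}$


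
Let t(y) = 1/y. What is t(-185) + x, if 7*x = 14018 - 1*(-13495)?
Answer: 5089898/1295 ≈ 3930.4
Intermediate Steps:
x = 27513/7 (x = (14018 - 1*(-13495))/7 = (14018 + 13495)/7 = (⅐)*27513 = 27513/7 ≈ 3930.4)
t(-185) + x = 1/(-185) + 27513/7 = -1/185 + 27513/7 = 5089898/1295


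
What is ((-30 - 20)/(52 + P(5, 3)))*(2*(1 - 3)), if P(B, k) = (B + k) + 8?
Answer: 50/17 ≈ 2.9412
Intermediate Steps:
P(B, k) = 8 + B + k
((-30 - 20)/(52 + P(5, 3)))*(2*(1 - 3)) = ((-30 - 20)/(52 + (8 + 5 + 3)))*(2*(1 - 3)) = (-50/(52 + 16))*(2*(-2)) = -50/68*(-4) = -50*1/68*(-4) = -25/34*(-4) = 50/17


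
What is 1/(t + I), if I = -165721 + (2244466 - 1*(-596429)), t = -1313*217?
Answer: 1/2390253 ≈ 4.1837e-7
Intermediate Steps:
t = -284921
I = 2675174 (I = -165721 + (2244466 + 596429) = -165721 + 2840895 = 2675174)
1/(t + I) = 1/(-284921 + 2675174) = 1/2390253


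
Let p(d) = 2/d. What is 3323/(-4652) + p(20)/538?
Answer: -1117068/1564235 ≈ -0.71413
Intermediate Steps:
3323/(-4652) + p(20)/538 = 3323/(-4652) + (2/20)/538 = 3323*(-1/4652) + (2*(1/20))*(1/538) = -3323/4652 + (⅒)*(1/538) = -3323/4652 + 1/5380 = -1117068/1564235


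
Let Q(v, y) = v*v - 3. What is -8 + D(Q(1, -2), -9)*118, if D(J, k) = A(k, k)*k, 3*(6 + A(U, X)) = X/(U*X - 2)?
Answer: 505942/79 ≈ 6404.3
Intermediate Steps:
A(U, X) = -6 + X/(3*(-2 + U*X)) (A(U, X) = -6 + (X/(U*X - 2))/3 = -6 + (X/(-2 + U*X))/3 = -6 + X/(3*(-2 + U*X)))
Q(v, y) = -3 + v**2 (Q(v, y) = v**2 - 3 = -3 + v**2)
D(J, k) = k*(36 + k - 18*k**2)/(3*(-2 + k**2)) (D(J, k) = ((36 + k - 18*k*k)/(3*(-2 + k*k)))*k = ((36 + k - 18*k**2)/(3*(-2 + k**2)))*k = k*(36 + k - 18*k**2)/(3*(-2 + k**2)))
-8 + D(Q(1, -2), -9)*118 = -8 + ((1/3)*(-9)*(36 - 9 - 18*(-9)**2)/(-2 + (-9)**2))*118 = -8 + ((1/3)*(-9)*(36 - 9 - 18*81)/(-2 + 81))*118 = -8 + ((1/3)*(-9)*(36 - 9 - 1458)/79)*118 = -8 + ((1/3)*(-9)*(1/79)*(-1431))*118 = -8 + (4293/79)*118 = -8 + 506574/79 = 505942/79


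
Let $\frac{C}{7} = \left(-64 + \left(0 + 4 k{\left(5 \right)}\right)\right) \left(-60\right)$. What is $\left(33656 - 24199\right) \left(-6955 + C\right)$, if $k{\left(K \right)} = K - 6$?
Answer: $204318485$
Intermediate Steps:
$k{\left(K \right)} = -6 + K$ ($k{\left(K \right)} = K - 6 = -6 + K$)
$C = 28560$ ($C = 7 \left(-64 + \left(0 + 4 \left(-6 + 5\right)\right)\right) \left(-60\right) = 7 \left(-64 + \left(0 + 4 \left(-1\right)\right)\right) \left(-60\right) = 7 \left(-64 + \left(0 - 4\right)\right) \left(-60\right) = 7 \left(-64 - 4\right) \left(-60\right) = 7 \left(\left(-68\right) \left(-60\right)\right) = 7 \cdot 4080 = 28560$)
$\left(33656 - 24199\right) \left(-6955 + C\right) = \left(33656 - 24199\right) \left(-6955 + 28560\right) = 9457 \cdot 21605 = 204318485$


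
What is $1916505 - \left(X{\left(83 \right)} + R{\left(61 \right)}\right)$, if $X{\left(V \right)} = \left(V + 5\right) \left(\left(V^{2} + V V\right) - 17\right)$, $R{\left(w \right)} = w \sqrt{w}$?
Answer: $705537 - 61 \sqrt{61} \approx 7.0506 \cdot 10^{5}$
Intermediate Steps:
$R{\left(w \right)} = w^{\frac{3}{2}}$
$X{\left(V \right)} = \left(-17 + 2 V^{2}\right) \left(5 + V\right)$ ($X{\left(V \right)} = \left(5 + V\right) \left(\left(V^{2} + V^{2}\right) - 17\right) = \left(5 + V\right) \left(2 V^{2} - 17\right) = \left(5 + V\right) \left(-17 + 2 V^{2}\right) = \left(-17 + 2 V^{2}\right) \left(5 + V\right)$)
$1916505 - \left(X{\left(83 \right)} + R{\left(61 \right)}\right) = 1916505 - \left(\left(-85 - 1411 + 2 \cdot 83^{3} + 10 \cdot 83^{2}\right) + 61^{\frac{3}{2}}\right) = 1916505 - \left(\left(-85 - 1411 + 2 \cdot 571787 + 10 \cdot 6889\right) + 61 \sqrt{61}\right) = 1916505 - \left(\left(-85 - 1411 + 1143574 + 68890\right) + 61 \sqrt{61}\right) = 1916505 - \left(1210968 + 61 \sqrt{61}\right) = 705537 - 61 \sqrt{61}$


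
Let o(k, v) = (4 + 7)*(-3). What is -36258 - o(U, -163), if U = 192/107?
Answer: -36225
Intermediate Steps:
U = 192/107 (U = 192*(1/107) = 192/107 ≈ 1.7944)
o(k, v) = -33 (o(k, v) = 11*(-3) = -33)
-36258 - o(U, -163) = -36258 - 1*(-33) = -36258 + 33 = -36225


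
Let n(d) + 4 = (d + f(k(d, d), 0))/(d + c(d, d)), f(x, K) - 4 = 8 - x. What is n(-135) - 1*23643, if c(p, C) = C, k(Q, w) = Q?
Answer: -1064117/45 ≈ -23647.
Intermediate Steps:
f(x, K) = 12 - x (f(x, K) = 4 + (8 - x) = 12 - x)
n(d) = -4 + 6/d (n(d) = -4 + (d + (12 - d))/(d + d) = -4 + 12/((2*d)) = -4 + 12*(1/(2*d)) = -4 + 6/d)
n(-135) - 1*23643 = (-4 + 6/(-135)) - 1*23643 = (-4 + 6*(-1/135)) - 23643 = (-4 - 2/45) - 23643 = -182/45 - 23643 = -1064117/45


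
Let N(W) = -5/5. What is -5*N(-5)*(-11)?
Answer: -55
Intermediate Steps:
N(W) = -1 (N(W) = -5*⅕ = -1)
-5*N(-5)*(-11) = -5*(-1)*(-11) = 5*(-11) = -55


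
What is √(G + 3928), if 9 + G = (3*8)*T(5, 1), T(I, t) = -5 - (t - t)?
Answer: √3799 ≈ 61.636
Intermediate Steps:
T(I, t) = -5 (T(I, t) = -5 - 1*0 = -5 + 0 = -5)
G = -129 (G = -9 + (3*8)*(-5) = -9 + 24*(-5) = -9 - 120 = -129)
√(G + 3928) = √(-129 + 3928) = √3799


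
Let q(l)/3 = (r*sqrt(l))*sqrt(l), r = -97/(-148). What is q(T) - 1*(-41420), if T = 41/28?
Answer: 171656411/4144 ≈ 41423.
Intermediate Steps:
r = 97/148 (r = -97*(-1/148) = 97/148 ≈ 0.65541)
T = 41/28 (T = 41*(1/28) = 41/28 ≈ 1.4643)
q(l) = 291*l/148 (q(l) = 3*((97*sqrt(l)/148)*sqrt(l)) = 3*(97*l/148) = 291*l/148)
q(T) - 1*(-41420) = (291/148)*(41/28) - 1*(-41420) = 11931/4144 + 41420 = 171656411/4144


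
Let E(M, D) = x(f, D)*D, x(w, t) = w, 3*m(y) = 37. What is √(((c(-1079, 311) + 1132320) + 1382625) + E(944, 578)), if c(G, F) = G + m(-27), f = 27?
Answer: √22765359/3 ≈ 1590.4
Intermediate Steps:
m(y) = 37/3 (m(y) = (⅓)*37 = 37/3)
c(G, F) = 37/3 + G (c(G, F) = G + 37/3 = 37/3 + G)
E(M, D) = 27*D
√(((c(-1079, 311) + 1132320) + 1382625) + E(944, 578)) = √((((37/3 - 1079) + 1132320) + 1382625) + 27*578) = √(((-3200/3 + 1132320) + 1382625) + 15606) = √((3393760/3 + 1382625) + 15606) = √(7541635/3 + 15606) = √(7588453/3) = √22765359/3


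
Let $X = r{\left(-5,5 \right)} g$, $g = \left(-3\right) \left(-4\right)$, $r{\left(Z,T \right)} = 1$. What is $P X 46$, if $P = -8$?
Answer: $-4416$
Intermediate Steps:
$g = 12$
$X = 12$ ($X = 1 \cdot 12 = 12$)
$P X 46 = \left(-8\right) 12 \cdot 46 = \left(-96\right) 46 = -4416$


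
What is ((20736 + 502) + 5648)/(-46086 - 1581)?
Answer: -8962/15889 ≈ -0.56404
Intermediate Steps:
((20736 + 502) + 5648)/(-46086 - 1581) = (21238 + 5648)/(-47667) = 26886*(-1/47667) = -8962/15889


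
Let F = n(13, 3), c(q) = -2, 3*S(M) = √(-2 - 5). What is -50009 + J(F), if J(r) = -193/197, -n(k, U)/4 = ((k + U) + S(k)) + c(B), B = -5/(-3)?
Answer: -9851966/197 ≈ -50010.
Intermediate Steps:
S(M) = I*√7/3 (S(M) = √(-2 - 5)/3 = √(-7)/3 = (I*√7)/3 = I*√7/3)
B = 5/3 (B = -5*(-⅓) = 5/3 ≈ 1.6667)
n(k, U) = 8 - 4*U - 4*k - 4*I*√7/3 (n(k, U) = -4*(((k + U) + I*√7/3) - 2) = -4*(((U + k) + I*√7/3) - 2) = -4*((U + k + I*√7/3) - 2) = -4*(-2 + U + k + I*√7/3) = 8 - 4*U - 4*k - 4*I*√7/3)
F = -56 - 4*I*√7/3 (F = 8 - 4*3 - 4*13 - 4*I*√7/3 = 8 - 12 - 52 - 4*I*√7/3 = -56 - 4*I*√7/3 ≈ -56.0 - 3.5277*I)
J(r) = -193/197 (J(r) = -193*1/197 = -193/197)
-50009 + J(F) = -50009 - 193/197 = -9851966/197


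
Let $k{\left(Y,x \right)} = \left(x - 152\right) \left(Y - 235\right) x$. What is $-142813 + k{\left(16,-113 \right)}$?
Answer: $-6700768$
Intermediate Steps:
$k{\left(Y,x \right)} = x \left(-235 + Y\right) \left(-152 + x\right)$ ($k{\left(Y,x \right)} = \left(-152 + x\right) \left(-235 + Y\right) x = \left(-235 + Y\right) \left(-152 + x\right) x = x \left(-235 + Y\right) \left(-152 + x\right)$)
$-142813 + k{\left(16,-113 \right)} = -142813 - 113 \left(35720 - -26555 - 2432 + 16 \left(-113\right)\right) = -142813 - 113 \left(35720 + 26555 - 2432 - 1808\right) = -142813 - 6557955 = -6700768$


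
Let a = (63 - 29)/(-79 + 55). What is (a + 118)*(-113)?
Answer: -158087/12 ≈ -13174.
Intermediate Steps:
a = -17/12 (a = 34/(-24) = 34*(-1/24) = -17/12 ≈ -1.4167)
(a + 118)*(-113) = (-17/12 + 118)*(-113) = (1399/12)*(-113) = -158087/12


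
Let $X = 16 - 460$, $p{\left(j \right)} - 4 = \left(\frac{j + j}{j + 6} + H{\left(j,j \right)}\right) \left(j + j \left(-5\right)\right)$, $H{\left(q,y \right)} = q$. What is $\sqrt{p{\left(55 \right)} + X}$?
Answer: $\frac{2 i \sqrt{12034385}}{61} \approx 113.74 i$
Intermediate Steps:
$p{\left(j \right)} = 4 - 4 j \left(j + \frac{2 j}{6 + j}\right)$ ($p{\left(j \right)} = 4 + \left(\frac{j + j}{j + 6} + j\right) \left(j + j \left(-5\right)\right) = 4 + \left(\frac{2 j}{6 + j} + j\right) \left(j - 5 j\right) = 4 + \left(\frac{2 j}{6 + j} + j\right) \left(- 4 j\right) = 4 + \left(j + \frac{2 j}{6 + j}\right) \left(- 4 j\right) = 4 - 4 j \left(j + \frac{2 j}{6 + j}\right)$)
$X = -444$ ($X = 16 - 460 = -444$)
$\sqrt{p{\left(55 \right)} + X} = \sqrt{\frac{4 \left(6 + 55 - 55^{3} - 8 \cdot 55^{2}\right)}{6 + 55} - 444} = \sqrt{\frac{4 \left(6 + 55 - 166375 - 24200\right)}{61} - 444} = \sqrt{4 \cdot \frac{1}{61} \left(6 + 55 - 166375 - 24200\right) - 444} = \sqrt{4 \cdot \frac{1}{61} \left(-190514\right) - 444} = \sqrt{- \frac{762056}{61} - 444} = \sqrt{- \frac{789140}{61}} = \frac{2 i \sqrt{12034385}}{61}$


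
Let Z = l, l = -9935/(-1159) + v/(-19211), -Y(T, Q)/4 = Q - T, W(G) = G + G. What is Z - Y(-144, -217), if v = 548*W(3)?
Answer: -6314489815/22265549 ≈ -283.60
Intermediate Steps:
W(G) = 2*G
v = 3288 (v = 548*(2*3) = 548*6 = 3288)
Y(T, Q) = -4*Q + 4*T (Y(T, Q) = -4*(Q - T) = -4*Q + 4*T)
l = 187050493/22265549 (l = -9935/(-1159) + 3288/(-19211) = -9935*(-1/1159) + 3288*(-1/19211) = 9935/1159 - 3288/19211 = 187050493/22265549 ≈ 8.4009)
Z = 187050493/22265549 ≈ 8.4009
Z - Y(-144, -217) = 187050493/22265549 - (-4*(-217) + 4*(-144)) = 187050493/22265549 - (868 - 576) = 187050493/22265549 - 1*292 = 187050493/22265549 - 292 = -6314489815/22265549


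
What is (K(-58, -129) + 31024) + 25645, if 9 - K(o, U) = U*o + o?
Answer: 49254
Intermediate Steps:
K(o, U) = 9 - o - U*o (K(o, U) = 9 - (U*o + o) = 9 - (o + U*o) = 9 + (-o - U*o) = 9 - o - U*o)
(K(-58, -129) + 31024) + 25645 = ((9 - 1*(-58) - 1*(-129)*(-58)) + 31024) + 25645 = ((9 + 58 - 7482) + 31024) + 25645 = (-7415 + 31024) + 25645 = 23609 + 25645 = 49254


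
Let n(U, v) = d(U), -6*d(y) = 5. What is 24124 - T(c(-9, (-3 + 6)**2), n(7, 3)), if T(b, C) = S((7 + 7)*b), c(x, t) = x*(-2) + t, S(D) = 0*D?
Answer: 24124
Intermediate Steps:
d(y) = -5/6 (d(y) = -1/6*5 = -5/6)
n(U, v) = -5/6
S(D) = 0
c(x, t) = t - 2*x (c(x, t) = -2*x + t = t - 2*x)
T(b, C) = 0
24124 - T(c(-9, (-3 + 6)**2), n(7, 3)) = 24124 - 1*0 = 24124 + 0 = 24124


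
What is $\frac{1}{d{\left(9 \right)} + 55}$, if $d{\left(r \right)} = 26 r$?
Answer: $\frac{1}{289} \approx 0.0034602$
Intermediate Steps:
$\frac{1}{d{\left(9 \right)} + 55} = \frac{1}{26 \cdot 9 + 55} = \frac{1}{234 + 55} = \frac{1}{289}$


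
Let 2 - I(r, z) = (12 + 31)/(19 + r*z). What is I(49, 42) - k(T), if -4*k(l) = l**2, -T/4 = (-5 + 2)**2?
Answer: 677059/2077 ≈ 325.98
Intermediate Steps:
I(r, z) = 2 - 43/(19 + r*z) (I(r, z) = 2 - (12 + 31)/(19 + r*z) = 2 - 43/(19 + r*z))
T = -36 (T = -4*(-5 + 2)**2 = -4*(-3)**2 = -4*9 = -36)
k(l) = -l**2/4
I(49, 42) - k(T) = (-5 + 2*49*42)/(19 + 49*42) - (-1)*(-36)**2/4 = (-5 + 4116)/(19 + 2058) - (-1)*1296/4 = 4111/2077 - 1*(-324) = (1/2077)*4111 + 324 = 4111/2077 + 324 = 677059/2077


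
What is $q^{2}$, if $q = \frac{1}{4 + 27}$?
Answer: $\frac{1}{961} \approx 0.0010406$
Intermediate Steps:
$q = \frac{1}{31} \approx 0.032258$
$q^{2} = \left(\frac{1}{31}\right)^{2} = \frac{1}{961}$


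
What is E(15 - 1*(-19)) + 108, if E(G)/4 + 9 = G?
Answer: 208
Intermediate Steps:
E(G) = -36 + 4*G
E(15 - 1*(-19)) + 108 = (-36 + 4*(15 - 1*(-19))) + 108 = (-36 + 4*(15 + 19)) + 108 = (-36 + 4*34) + 108 = (-36 + 136) + 108 = 100 + 108 = 208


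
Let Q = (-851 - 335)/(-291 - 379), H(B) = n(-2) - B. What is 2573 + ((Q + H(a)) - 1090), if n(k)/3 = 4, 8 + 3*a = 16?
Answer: 1501574/1005 ≈ 1494.1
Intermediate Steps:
a = 8/3 (a = -8/3 + (⅓)*16 = -8/3 + 16/3 = 8/3 ≈ 2.6667)
n(k) = 12 (n(k) = 3*4 = 12)
H(B) = 12 - B
Q = 593/335 (Q = -1186/(-670) = -1186*(-1/670) = 593/335 ≈ 1.7701)
2573 + ((Q + H(a)) - 1090) = 2573 + ((593/335 + (12 - 1*8/3)) - 1090) = 2573 + ((593/335 + (12 - 8/3)) - 1090) = 2573 + ((593/335 + 28/3) - 1090) = 2573 + (11159/1005 - 1090) = 2573 - 1084291/1005 = 1501574/1005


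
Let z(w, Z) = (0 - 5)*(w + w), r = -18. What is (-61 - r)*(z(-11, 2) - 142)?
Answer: 1376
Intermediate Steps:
z(w, Z) = -10*w
(-61 - r)*(z(-11, 2) - 142) = (-61 - 1*(-18))*(-10*(-11) - 142) = (-61 + 18)*(110 - 142) = -43*(-32) = 1376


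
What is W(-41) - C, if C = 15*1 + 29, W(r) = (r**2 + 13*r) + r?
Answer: 1063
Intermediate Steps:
W(r) = r**2 + 14*r
C = 44 (C = 15 + 29 = 44)
W(-41) - C = -41*(14 - 41) - 1*44 = -41*(-27) - 44 = 1107 - 44 = 1063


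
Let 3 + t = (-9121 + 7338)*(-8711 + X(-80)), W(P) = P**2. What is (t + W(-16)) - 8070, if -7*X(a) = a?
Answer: 108524632/7 ≈ 1.5504e+7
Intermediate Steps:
X(a) = -a/7
t = 108579330/7 (t = -3 + (-9121 + 7338)*(-8711 - 1/7*(-80)) = -3 - 1783*(-8711 + 80/7) = -3 - 1783*(-60897/7) = -3 + 108579351/7 = 108579330/7 ≈ 1.5511e+7)
(t + W(-16)) - 8070 = (108579330/7 + (-16)**2) - 8070 = (108579330/7 + 256) - 8070 = 108581122/7 - 8070 = 108524632/7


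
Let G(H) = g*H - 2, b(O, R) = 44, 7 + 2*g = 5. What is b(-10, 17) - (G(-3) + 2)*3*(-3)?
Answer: 71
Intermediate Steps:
g = -1 (g = -7/2 + (½)*5 = -7/2 + 5/2 = -1)
G(H) = -2 - H (G(H) = -H - 2 = -2 - H)
b(-10, 17) - (G(-3) + 2)*3*(-3) = 44 - ((-2 - 1*(-3)) + 2)*3*(-3) = 44 - ((-2 + 3) + 2)*3*(-3) = 44 - (1 + 2)*3*(-3) = 44 - 3*3*(-3) = 44 - 9*(-3) = 44 - 1*(-27) = 44 + 27 = 71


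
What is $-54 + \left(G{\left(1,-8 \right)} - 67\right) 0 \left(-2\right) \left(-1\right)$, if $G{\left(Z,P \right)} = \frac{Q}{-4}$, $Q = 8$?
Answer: $-54$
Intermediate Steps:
$G{\left(Z,P \right)} = -2$ ($G{\left(Z,P \right)} = \frac{8}{-4} = 8 \left(- \frac{1}{4}\right) = -2$)
$-54 + \left(G{\left(1,-8 \right)} - 67\right) 0 \left(-2\right) \left(-1\right) = -54 + \left(-2 - 67\right) 0 \left(-2\right) \left(-1\right) = -54 - 69 \cdot 0 \left(-1\right) = -54 - 0 = -54 + 0 = -54$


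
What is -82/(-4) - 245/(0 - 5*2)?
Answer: 45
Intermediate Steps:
-82/(-4) - 245/(0 - 5*2) = -82*(-1/4) - 245/(0 - 10) = 41/2 - 245/(-10) = 41/2 - 245*(-1/10) = 41/2 + 49/2 = 45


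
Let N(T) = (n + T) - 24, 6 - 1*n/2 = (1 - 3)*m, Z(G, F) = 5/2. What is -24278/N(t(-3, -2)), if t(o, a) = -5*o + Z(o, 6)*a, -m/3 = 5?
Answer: 12139/31 ≈ 391.58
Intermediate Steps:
m = -15 (m = -3*5 = -15)
Z(G, F) = 5/2 (Z(G, F) = 5*(½) = 5/2)
t(o, a) = -5*o + 5*a/2
n = -48 (n = 12 - 2*(1 - 3)*(-15) = 12 - (-4)*(-15) = 12 - 2*30 = 12 - 60 = -48)
N(T) = -72 + T (N(T) = (-48 + T) - 24 = -72 + T)
-24278/N(t(-3, -2)) = -24278/(-72 + (-5*(-3) + (5/2)*(-2))) = -24278/(-72 + (15 - 5)) = -24278/(-72 + 10) = -24278/(-62) = -24278*(-1/62) = 12139/31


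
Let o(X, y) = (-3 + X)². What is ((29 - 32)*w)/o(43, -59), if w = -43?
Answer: 129/1600 ≈ 0.080625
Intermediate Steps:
((29 - 32)*w)/o(43, -59) = ((29 - 32)*(-43))/((-3 + 43)²) = (-3*(-43))/(40²) = 129/1600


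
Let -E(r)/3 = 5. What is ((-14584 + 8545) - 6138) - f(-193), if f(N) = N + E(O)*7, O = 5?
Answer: -11879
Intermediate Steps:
E(r) = -15 (E(r) = -3*5 = -15)
f(N) = -105 + N (f(N) = N - 15*7 = N - 105 = -105 + N)
((-14584 + 8545) - 6138) - f(-193) = ((-14584 + 8545) - 6138) - (-105 - 193) = (-6039 - 6138) - 1*(-298) = -12177 + 298 = -11879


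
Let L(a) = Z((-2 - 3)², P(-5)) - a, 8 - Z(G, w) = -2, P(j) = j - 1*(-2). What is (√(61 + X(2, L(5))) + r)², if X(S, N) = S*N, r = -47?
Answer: (47 - √71)² ≈ 1487.9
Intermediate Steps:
P(j) = 2 + j (P(j) = j + 2 = 2 + j)
Z(G, w) = 10 (Z(G, w) = 8 - 1*(-2) = 8 + 2 = 10)
L(a) = 10 - a
X(S, N) = N*S
(√(61 + X(2, L(5))) + r)² = (√(61 + (10 - 1*5)*2) - 47)² = (√(61 + (10 - 5)*2) - 47)² = (√(61 + 5*2) - 47)² = (√(61 + 10) - 47)² = (√71 - 47)² = (-47 + √71)²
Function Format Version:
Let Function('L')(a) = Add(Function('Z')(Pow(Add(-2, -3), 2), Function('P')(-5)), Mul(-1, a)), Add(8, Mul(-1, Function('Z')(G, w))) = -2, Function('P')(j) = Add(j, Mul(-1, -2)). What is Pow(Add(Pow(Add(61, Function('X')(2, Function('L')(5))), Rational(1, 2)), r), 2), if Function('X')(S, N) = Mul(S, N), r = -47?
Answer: Pow(Add(47, Mul(-1, Pow(71, Rational(1, 2)))), 2) ≈ 1487.9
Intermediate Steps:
Function('P')(j) = Add(2, j) (Function('P')(j) = Add(j, 2) = Add(2, j))
Function('Z')(G, w) = 10 (Function('Z')(G, w) = Add(8, Mul(-1, -2)) = Add(8, 2) = 10)
Function('L')(a) = Add(10, Mul(-1, a))
Function('X')(S, N) = Mul(N, S)
Pow(Add(Pow(Add(61, Function('X')(2, Function('L')(5))), Rational(1, 2)), r), 2) = Pow(Add(Pow(Add(61, Mul(Add(10, Mul(-1, 5)), 2)), Rational(1, 2)), -47), 2) = Pow(Add(Pow(Add(61, Mul(Add(10, -5), 2)), Rational(1, 2)), -47), 2) = Pow(Add(Pow(Add(61, Mul(5, 2)), Rational(1, 2)), -47), 2) = Pow(Add(Pow(Add(61, 10), Rational(1, 2)), -47), 2) = Pow(Add(Pow(71, Rational(1, 2)), -47), 2) = Pow(Add(-47, Pow(71, Rational(1, 2))), 2)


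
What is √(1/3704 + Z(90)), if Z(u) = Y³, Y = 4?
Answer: √219514782/1852 ≈ 8.0000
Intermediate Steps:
Z(u) = 64 (Z(u) = 4³ = 64)
√(1/3704 + Z(90)) = √(1/3704 + 64) = √(237057/3704) = √219514782/1852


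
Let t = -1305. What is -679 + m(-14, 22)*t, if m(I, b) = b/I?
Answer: 9602/7 ≈ 1371.7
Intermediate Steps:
-679 + m(-14, 22)*t = -679 + (22/(-14))*(-1305) = -679 + (22*(-1/14))*(-1305) = -679 - 11/7*(-1305) = -679 + 14355/7 = 9602/7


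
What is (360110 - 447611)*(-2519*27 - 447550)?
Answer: 45112278063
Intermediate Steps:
(360110 - 447611)*(-2519*27 - 447550) = -87501*(-68013 - 447550) = -87501*(-515563) = 45112278063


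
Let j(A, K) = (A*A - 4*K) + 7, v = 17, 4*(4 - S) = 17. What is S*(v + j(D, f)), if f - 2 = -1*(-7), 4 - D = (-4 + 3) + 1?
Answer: -1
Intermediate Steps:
S = -1/4 (S = 4 - 1/4*17 = 4 - 17/4 = -1/4 ≈ -0.25000)
D = 4 (D = 4 - ((-4 + 3) + 1) = 4 - (-1 + 1) = 4 - 1*0 = 4 + 0 = 4)
f = 9 (f = 2 - 1*(-7) = 2 + 7 = 9)
j(A, K) = 7 + A**2 - 4*K (j(A, K) = (A**2 - 4*K) + 7 = 7 + A**2 - 4*K)
S*(v + j(D, f)) = -(17 + (7 + 4**2 - 4*9))/4 = -(17 + (7 + 16 - 36))/4 = -(17 - 13)/4 = -1/4*4 = -1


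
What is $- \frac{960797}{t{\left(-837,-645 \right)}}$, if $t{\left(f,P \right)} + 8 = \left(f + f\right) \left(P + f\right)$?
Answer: $- \frac{960797}{2480860} \approx -0.38728$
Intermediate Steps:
$t{\left(f,P \right)} = -8 + 2 f \left(P + f\right)$ ($t{\left(f,P \right)} = -8 + \left(f + f\right) \left(P + f\right) = -8 + 2 f \left(P + f\right)$)
$- \frac{960797}{t{\left(-837,-645 \right)}} = - \frac{960797}{-8 + 2 \left(-837\right)^{2} + 2 \left(-645\right) \left(-837\right)} = - \frac{960797}{-8 + 2 \cdot 700569 + 1079730} = - \frac{960797}{-8 + 1401138 + 1079730} = - \frac{960797}{2480860}$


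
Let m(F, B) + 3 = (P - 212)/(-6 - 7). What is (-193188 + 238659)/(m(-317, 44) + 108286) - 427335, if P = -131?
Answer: -601696490247/1408022 ≈ -4.2733e+5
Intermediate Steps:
m(F, B) = 304/13 (m(F, B) = -3 + (-131 - 212)/(-6 - 7) = -3 - 343/(-13) = -3 - 343*(-1/13) = -3 + 343/13 = 304/13)
(-193188 + 238659)/(m(-317, 44) + 108286) - 427335 = (-193188 + 238659)/(304/13 + 108286) - 427335 = 45471/(1408022/13) - 427335 = 45471*(13/1408022) - 427335 = 591123/1408022 - 427335 = -601696490247/1408022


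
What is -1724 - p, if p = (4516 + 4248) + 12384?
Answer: -22872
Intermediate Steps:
p = 21148 (p = 8764 + 12384 = 21148)
-1724 - p = -1724 - 1*21148 = -1724 - 21148 = -22872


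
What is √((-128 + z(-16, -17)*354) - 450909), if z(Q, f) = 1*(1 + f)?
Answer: I*√456701 ≈ 675.8*I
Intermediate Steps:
z(Q, f) = 1 + f
√((-128 + z(-16, -17)*354) - 450909) = √((-128 + (1 - 17)*354) - 450909) = √((-128 - 16*354) - 450909) = √((-128 - 5664) - 450909) = √(-5792 - 450909) = √(-456701) = I*√456701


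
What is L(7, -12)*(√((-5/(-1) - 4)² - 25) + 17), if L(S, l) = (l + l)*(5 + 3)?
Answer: -3264 - 384*I*√6 ≈ -3264.0 - 940.6*I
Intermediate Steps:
L(S, l) = 16*l (L(S, l) = (2*l)*8 = 16*l)
L(7, -12)*(√((-5/(-1) - 4)² - 25) + 17) = (16*(-12))*(√((-5/(-1) - 4)² - 25) + 17) = -192*(√((-5*(-1) - 4)² - 25) + 17) = -192*(√((5 - 4)² - 25) + 17) = -192*(√(1² - 25) + 17) = -192*(√(1 - 25) + 17) = -192*(√(-24) + 17) = -192*(2*I*√6 + 17) = -192*(17 + 2*I*√6) = -3264 - 384*I*√6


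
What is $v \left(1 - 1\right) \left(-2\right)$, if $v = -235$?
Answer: $0$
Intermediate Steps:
$v \left(1 - 1\right) \left(-2\right) = - 235 \left(1 - 1\right) \left(-2\right) = - 235 \cdot 0 \left(-2\right) = \left(-235\right) 0 = 0$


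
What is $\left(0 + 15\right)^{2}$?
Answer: $225$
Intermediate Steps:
$\left(0 + 15\right)^{2} = 15^{2} = 225$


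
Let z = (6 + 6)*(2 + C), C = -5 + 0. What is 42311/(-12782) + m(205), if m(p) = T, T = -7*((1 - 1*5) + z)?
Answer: 3536649/12782 ≈ 276.69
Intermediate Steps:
C = -5
z = -36 (z = (6 + 6)*(2 - 5) = 12*(-3) = -36)
T = 280 (T = -7*((1 - 1*5) - 36) = -7*((1 - 5) - 36) = -7*(-4 - 36) = -7*(-40) = 280)
m(p) = 280
42311/(-12782) + m(205) = 42311/(-12782) + 280 = 42311*(-1/12782) + 280 = -42311/12782 + 280 = 3536649/12782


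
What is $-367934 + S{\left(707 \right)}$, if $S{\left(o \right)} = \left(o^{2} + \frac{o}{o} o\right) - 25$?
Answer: $132597$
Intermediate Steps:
$S{\left(o \right)} = -25 + o + o^{2}$ ($S{\left(o \right)} = \left(o^{2} + 1 o\right) - 25 = \left(o^{2} + o\right) - 25 = \left(o + o^{2}\right) - 25 = -25 + o + o^{2}$)
$-367934 + S{\left(707 \right)} = -367934 + \left(-25 + 707 + 707^{2}\right) = -367934 + \left(-25 + 707 + 499849\right) = -367934 + 500531 = 132597$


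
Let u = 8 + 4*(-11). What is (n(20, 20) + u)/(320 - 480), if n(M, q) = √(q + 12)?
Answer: 9/40 - √2/40 ≈ 0.18964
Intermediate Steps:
n(M, q) = √(12 + q)
u = -36 (u = 8 - 44 = -36)
(n(20, 20) + u)/(320 - 480) = (√(12 + 20) - 36)/(320 - 480) = (√32 - 36)/(-160) = (4*√2 - 36)*(-1/160) = (-36 + 4*√2)*(-1/160) = 9/40 - √2/40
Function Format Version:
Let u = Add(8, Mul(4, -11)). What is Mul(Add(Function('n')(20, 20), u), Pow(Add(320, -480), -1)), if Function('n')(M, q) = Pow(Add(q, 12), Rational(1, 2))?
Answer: Add(Rational(9, 40), Mul(Rational(-1, 40), Pow(2, Rational(1, 2)))) ≈ 0.18964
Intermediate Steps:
Function('n')(M, q) = Pow(Add(12, q), Rational(1, 2))
u = -36 (u = Add(8, -44) = -36)
Mul(Add(Function('n')(20, 20), u), Pow(Add(320, -480), -1)) = Mul(Add(Pow(Add(12, 20), Rational(1, 2)), -36), Pow(Add(320, -480), -1)) = Mul(Add(Pow(32, Rational(1, 2)), -36), Pow(-160, -1)) = Mul(Add(Mul(4, Pow(2, Rational(1, 2))), -36), Rational(-1, 160)) = Mul(Add(-36, Mul(4, Pow(2, Rational(1, 2)))), Rational(-1, 160)) = Add(Rational(9, 40), Mul(Rational(-1, 40), Pow(2, Rational(1, 2))))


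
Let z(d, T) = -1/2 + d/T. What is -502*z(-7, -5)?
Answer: -2259/5 ≈ -451.80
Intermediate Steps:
z(d, T) = -½ + d/T (z(d, T) = -1*½ + d/T = -½ + d/T)
-502*z(-7, -5) = -502*(-7 - ½*(-5))/(-5) = -(-502)*(-7 + 5/2)/5 = -(-502)*(-9)/(5*2) = -502*9/10 = -2259/5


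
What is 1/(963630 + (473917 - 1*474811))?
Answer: 1/962736 ≈ 1.0387e-6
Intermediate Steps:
1/(963630 + (473917 - 1*474811)) = 1/(963630 + (473917 - 474811)) = 1/(963630 - 894) = 1/962736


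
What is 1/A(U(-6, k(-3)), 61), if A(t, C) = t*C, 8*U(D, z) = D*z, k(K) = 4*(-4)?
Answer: 1/732 ≈ 0.0013661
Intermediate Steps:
k(K) = -16
U(D, z) = D*z/8 (U(D, z) = (D*z)/8 = D*z/8)
A(t, C) = C*t
1/A(U(-6, k(-3)), 61) = 1/(61*((1/8)*(-6)*(-16))) = 1/(61*12) = 1/732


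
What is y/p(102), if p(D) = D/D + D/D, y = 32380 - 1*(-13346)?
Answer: 22863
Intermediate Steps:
y = 45726 (y = 32380 + 13346 = 45726)
p(D) = 2 (p(D) = 1 + 1 = 2)
y/p(102) = 45726/2 = 45726*(½) = 22863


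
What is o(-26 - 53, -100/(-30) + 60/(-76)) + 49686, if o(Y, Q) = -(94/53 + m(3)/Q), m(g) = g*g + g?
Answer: 381787028/7685 ≈ 49680.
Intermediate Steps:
m(g) = g + g² (m(g) = g² + g = g + g²)
o(Y, Q) = -94/53 - 12/Q (o(Y, Q) = -(94/53 + (3*(1 + 3))/Q) = -(94*(1/53) + (3*4)/Q) = -(94/53 + 12/Q) = -94/53 - 12/Q)
o(-26 - 53, -100/(-30) + 60/(-76)) + 49686 = (-94/53 - 12/(-100/(-30) + 60/(-76))) + 49686 = (-94/53 - 12/(-100*(-1/30) + 60*(-1/76))) + 49686 = (-94/53 - 12/(10/3 - 15/19)) + 49686 = (-94/53 - 12/145/57) + 49686 = (-94/53 - 12*57/145) + 49686 = (-94/53 - 684/145) + 49686 = -49882/7685 + 49686 = 381787028/7685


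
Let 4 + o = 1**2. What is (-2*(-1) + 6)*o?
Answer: -24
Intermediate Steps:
o = -3 (o = -4 + 1**2 = -4 + 1 = -3)
(-2*(-1) + 6)*o = (-2*(-1) + 6)*(-3) = (2 + 6)*(-3) = 8*(-3) = -24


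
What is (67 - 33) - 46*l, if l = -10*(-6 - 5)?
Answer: -5026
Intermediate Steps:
l = 110 (l = -10*(-11) = 110)
(67 - 33) - 46*l = (67 - 33) - 46*110 = 34 - 5060 = -5026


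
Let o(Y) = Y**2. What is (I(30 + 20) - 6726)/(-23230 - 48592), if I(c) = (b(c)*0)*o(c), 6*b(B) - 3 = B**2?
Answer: 3363/35911 ≈ 0.093648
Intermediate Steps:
b(B) = 1/2 + B**2/6
I(c) = 0 (I(c) = ((1/2 + c**2/6)*0)*c**2 = 0*c**2 = 0)
(I(30 + 20) - 6726)/(-23230 - 48592) = (0 - 6726)/(-23230 - 48592) = -6726/(-71822) = -6726*(-1/71822) = 3363/35911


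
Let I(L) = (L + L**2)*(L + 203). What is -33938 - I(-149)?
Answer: -1224746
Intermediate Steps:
I(L) = (203 + L)*(L + L**2) (I(L) = (L + L**2)*(203 + L) = (203 + L)*(L + L**2))
-33938 - I(-149) = -33938 - (-149)*(203 + (-149)**2 + 204*(-149)) = -33938 - (-149)*(203 + 22201 - 30396) = -33938 - (-149)*(-7992) = -33938 - 1*1190808 = -33938 - 1190808 = -1224746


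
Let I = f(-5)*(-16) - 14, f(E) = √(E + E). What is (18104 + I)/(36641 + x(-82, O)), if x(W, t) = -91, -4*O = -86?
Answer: 1809/3655 - 8*I*√10/18275 ≈ 0.49494 - 0.0013843*I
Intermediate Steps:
O = 43/2 (O = -¼*(-86) = 43/2 ≈ 21.500)
f(E) = √2*√E (f(E) = √(2*E) = √2*√E)
I = -14 - 16*I*√10 (I = (√2*√(-5))*(-16) - 14 = (√2*(I*√5))*(-16) - 14 = (I*√10)*(-16) - 14 = -16*I*√10 - 14 = -14 - 16*I*√10 ≈ -14.0 - 50.596*I)
(18104 + I)/(36641 + x(-82, O)) = (18104 + (-14 - 16*I*√10))/(36641 - 91) = (18090 - 16*I*√10)/36550 = (18090 - 16*I*√10)*(1/36550) = 1809/3655 - 8*I*√10/18275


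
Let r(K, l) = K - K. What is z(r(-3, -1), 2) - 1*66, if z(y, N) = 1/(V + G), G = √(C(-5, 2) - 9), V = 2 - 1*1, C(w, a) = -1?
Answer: (-66*√10 + 65*I)/(√10 - I) ≈ -65.909 - 0.28748*I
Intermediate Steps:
r(K, l) = 0
V = 1 (V = 2 - 1 = 1)
G = I*√10 (G = √(-1 - 9) = √(-10) = I*√10 ≈ 3.1623*I)
z(y, N) = 1/(1 + I*√10)
z(r(-3, -1), 2) - 1*66 = (1/11 - I*√10/11) - 1*66 = (1/11 - I*√10/11) - 66 = -725/11 - I*√10/11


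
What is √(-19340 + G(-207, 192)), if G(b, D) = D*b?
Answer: 2*I*√14771 ≈ 243.07*I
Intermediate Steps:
√(-19340 + G(-207, 192)) = √(-19340 + 192*(-207)) = √(-19340 - 39744) = √(-59084) = 2*I*√14771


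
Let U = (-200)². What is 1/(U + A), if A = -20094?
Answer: 1/19906 ≈ 5.0236e-5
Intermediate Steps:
U = 40000
1/(U + A) = 1/(40000 - 20094) = 1/19906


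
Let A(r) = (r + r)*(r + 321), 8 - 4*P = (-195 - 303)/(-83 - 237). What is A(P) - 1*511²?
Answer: -53264709199/204800 ≈ -2.6008e+5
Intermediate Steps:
P = 1031/640 (P = 2 - (-195 - 303)/(4*(-83 - 237)) = 2 - (-249)/(2*(-320)) = 2 - (-249)*(-1)/(2*320) = 2 - ¼*249/160 = 2 - 249/640 = 1031/640 ≈ 1.6109)
A(r) = 2*r*(321 + r) (A(r) = (2*r)*(321 + r) = 2*r*(321 + r))
A(P) - 1*511² = 2*(1031/640)*(321 + 1031/640) - 1*511² = 2*(1031/640)*(206471/640) - 1*261121 = 212871601/204800 - 261121 = -53264709199/204800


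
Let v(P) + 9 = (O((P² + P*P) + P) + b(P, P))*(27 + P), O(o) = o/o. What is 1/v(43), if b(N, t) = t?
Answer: 1/3071 ≈ 0.00032563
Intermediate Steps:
O(o) = 1
v(P) = -9 + (1 + P)*(27 + P)
1/v(43) = 1/(18 + 43² + 28*43) = 1/(18 + 1849 + 1204) = 1/3071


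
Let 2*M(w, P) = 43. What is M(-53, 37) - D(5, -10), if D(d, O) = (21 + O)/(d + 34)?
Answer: 1655/78 ≈ 21.218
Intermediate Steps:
D(d, O) = (21 + O)/(34 + d)
M(w, P) = 43/2 (M(w, P) = (1/2)*43 = 43/2)
M(-53, 37) - D(5, -10) = 43/2 - (21 - 10)/(34 + 5) = 43/2 - 11/39 = 1655/78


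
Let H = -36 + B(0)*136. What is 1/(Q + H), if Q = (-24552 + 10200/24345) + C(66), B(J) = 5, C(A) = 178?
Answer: -1623/38513110 ≈ -4.2141e-5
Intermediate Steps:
H = 644 (H = -36 + 5*136 = -36 + 680 = 644)
Q = -39558322/1623 (Q = (-24552 + 10200/24345) + 178 = (-24552 + 10200*(1/24345)) + 178 = (-24552 + 680/1623) + 178 = -39847216/1623 + 178 = -39558322/1623 ≈ -24374.)
1/(Q + H) = 1/(-39558322/1623 + 644) = 1/(-38513110/1623) = -1623/38513110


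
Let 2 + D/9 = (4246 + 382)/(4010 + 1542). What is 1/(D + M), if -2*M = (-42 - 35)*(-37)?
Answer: -1388/1991777 ≈ -0.00069686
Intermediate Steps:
M = -2849/2 (M = -(-42 - 35)*(-37)/2 = -(-77)*(-37)/2 = -1/2*2849 = -2849/2 ≈ -1424.5)
D = -14571/1388 (D = -18 + 9*((4246 + 382)/(4010 + 1542)) = -18 + 9*(4628/5552) = -18 + 9*(4628*(1/5552)) = -18 + 9*(1157/1388) = -18 + 10413/1388 = -14571/1388 ≈ -10.498)
1/(D + M) = 1/(-14571/1388 - 2849/2) = 1/(-1991777/1388) = -1388/1991777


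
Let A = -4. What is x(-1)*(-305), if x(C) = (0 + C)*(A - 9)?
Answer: -3965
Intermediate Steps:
x(C) = -13*C (x(C) = (0 + C)*(-4 - 9) = C*(-13) = -13*C)
x(-1)*(-305) = -13*(-1)*(-305) = 13*(-305) = -3965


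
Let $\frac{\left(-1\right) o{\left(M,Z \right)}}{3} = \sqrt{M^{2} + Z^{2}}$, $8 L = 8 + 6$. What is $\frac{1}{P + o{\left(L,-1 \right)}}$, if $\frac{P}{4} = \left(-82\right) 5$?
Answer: $- \frac{5248}{8606603} + \frac{12 \sqrt{65}}{43033015} \approx -0.00060752$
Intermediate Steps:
$L = \frac{7}{4}$ ($L = \frac{8 + 6}{8} = \frac{1}{8} \cdot 14 = \frac{7}{4} \approx 1.75$)
$o{\left(M,Z \right)} = - 3 \sqrt{M^{2} + Z^{2}}$
$P = -1640$ ($P = 4 \left(\left(-82\right) 5\right) = 4 \left(-410\right) = -1640$)
$\frac{1}{P + o{\left(L,-1 \right)}} = \frac{1}{-1640 - 3 \sqrt{\left(\frac{7}{4}\right)^{2} + \left(-1\right)^{2}}} = \frac{1}{-1640 - 3 \sqrt{\frac{49}{16} + 1}} = \frac{1}{-1640 - 3 \sqrt{\frac{65}{16}}} = \frac{1}{-1640 - 3 \frac{\sqrt{65}}{4}} = \frac{1}{-1640 - \frac{3 \sqrt{65}}{4}}$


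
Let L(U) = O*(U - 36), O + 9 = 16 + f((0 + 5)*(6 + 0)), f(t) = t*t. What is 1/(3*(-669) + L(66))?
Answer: 1/25203 ≈ 3.9678e-5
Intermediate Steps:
f(t) = t**2
O = 907 (O = -9 + (16 + ((0 + 5)*(6 + 0))**2) = -9 + (16 + (5*6)**2) = -9 + (16 + 30**2) = -9 + (16 + 900) = -9 + 916 = 907)
L(U) = -32652 + 907*U (L(U) = 907*(U - 36) = 907*(-36 + U) = -32652 + 907*U)
1/(3*(-669) + L(66)) = 1/(3*(-669) + (-32652 + 907*66)) = 1/(-2007 + (-32652 + 59862)) = 1/(-2007 + 27210) = 1/25203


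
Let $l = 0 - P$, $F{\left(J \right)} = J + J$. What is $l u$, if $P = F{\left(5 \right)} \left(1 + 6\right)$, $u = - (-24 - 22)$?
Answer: $-3220$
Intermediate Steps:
$F{\left(J \right)} = 2 J$
$u = 46$ ($u = \left(-1\right) \left(-46\right) = 46$)
$P = 70$ ($P = 2 \cdot 5 \left(1 + 6\right) = 10 \cdot 7 = 70$)
$l = -70$ ($l = 0 - 70 = -70$)
$l u = \left(-70\right) 46 = -3220$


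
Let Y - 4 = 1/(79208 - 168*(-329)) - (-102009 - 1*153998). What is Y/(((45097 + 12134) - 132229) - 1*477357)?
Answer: -34428359281/74280700400 ≈ -0.46349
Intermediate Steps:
Y = 34428359281/134480 (Y = 4 + (1/(79208 - 168*(-329)) - (-102009 - 1*153998)) = 4 + (1/(79208 + 55272) - (-102009 - 153998)) = 4 + (1/134480 - 1*(-256007)) = 4 + (1/134480 + 256007) = 4 + 34427821361/134480 = 34428359281/134480 ≈ 2.5601e+5)
Y/(((45097 + 12134) - 132229) - 1*477357) = 34428359281/(134480*(((45097 + 12134) - 132229) - 1*477357)) = 34428359281/(134480*((57231 - 132229) - 477357)) = 34428359281/(134480*(-74998 - 477357)) = (34428359281/134480)/(-552355) = (34428359281/134480)*(-1/552355) = -34428359281/74280700400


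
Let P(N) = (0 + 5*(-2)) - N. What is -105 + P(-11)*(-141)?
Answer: -246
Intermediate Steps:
P(N) = -10 - N (P(N) = (0 - 10) - N = -10 - N)
-105 + P(-11)*(-141) = -105 + (-10 - 1*(-11))*(-141) = -105 + (-10 + 11)*(-141) = -105 + 1*(-141) = -105 - 141 = -246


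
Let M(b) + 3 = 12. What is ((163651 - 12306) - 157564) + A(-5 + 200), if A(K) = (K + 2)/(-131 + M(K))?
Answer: -758915/122 ≈ -6220.6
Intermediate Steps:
M(b) = 9 (M(b) = -3 + 12 = 9)
A(K) = -1/61 - K/122 (A(K) = (K + 2)/(-131 + 9) = (2 + K)/(-122) = (2 + K)*(-1/122) = -1/61 - K/122)
((163651 - 12306) - 157564) + A(-5 + 200) = ((163651 - 12306) - 157564) + (-1/61 - (-5 + 200)/122) = (151345 - 157564) + (-1/61 - 1/122*195) = -6219 + (-1/61 - 195/122) = -6219 - 197/122 = -758915/122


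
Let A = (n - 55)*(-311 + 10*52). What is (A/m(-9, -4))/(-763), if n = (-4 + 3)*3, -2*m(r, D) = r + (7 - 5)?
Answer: 24244/5341 ≈ 4.5392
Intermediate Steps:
m(r, D) = -1 - r/2 (m(r, D) = -(r + (7 - 5))/2 = -(r + 2)/2 = -(2 + r)/2 = -1 - r/2)
n = -3 (n = -1*3 = -3)
A = -12122 (A = (-3 - 55)*(-311 + 10*52) = -58*(-311 + 520) = -58*209 = -12122)
(A/m(-9, -4))/(-763) = -12122/(-1 - ½*(-9))/(-763) = -12122/(-1 + 9/2)*(-1/763) = -12122/7/2*(-1/763) = -12122*2/7*(-1/763) = -24244/7*(-1/763) = 24244/5341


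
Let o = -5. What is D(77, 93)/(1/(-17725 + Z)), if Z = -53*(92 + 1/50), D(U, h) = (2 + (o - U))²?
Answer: -144653184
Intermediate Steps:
D(U, h) = (-3 - U)² (D(U, h) = (2 + (-5 - U))² = (-3 - U)²)
Z = -243853/50 (Z = -53*(92 + 1/50) = -53*4601/50 = -243853/50 ≈ -4877.1)
D(77, 93)/(1/(-17725 + Z)) = (3 + 77)²/(1/(-17725 - 243853/50)) = 80²/(1/(-1130103/50)) = 6400/(-50/1130103) = 6400*(-1130103/50) = -144653184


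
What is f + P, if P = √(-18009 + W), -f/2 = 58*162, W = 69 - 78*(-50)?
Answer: -18792 + 6*I*√390 ≈ -18792.0 + 118.49*I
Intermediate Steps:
W = 3969 (W = 69 + 3900 = 3969)
f = -18792 (f = -116*162 = -2*9396 = -18792)
P = 6*I*√390 (P = √(-18009 + 3969) = √(-14040) = 6*I*√390 ≈ 118.49*I)
f + P = -18792 + 6*I*√390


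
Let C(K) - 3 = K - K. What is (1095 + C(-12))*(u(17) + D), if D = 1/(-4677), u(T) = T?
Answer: 29099928/1559 ≈ 18666.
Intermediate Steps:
C(K) = 3 (C(K) = 3 + (K - K) = 3 + 0 = 3)
D = -1/4677 ≈ -0.00021381
(1095 + C(-12))*(u(17) + D) = (1095 + 3)*(17 - 1/4677) = 1098*(79508/4677) = 29099928/1559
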